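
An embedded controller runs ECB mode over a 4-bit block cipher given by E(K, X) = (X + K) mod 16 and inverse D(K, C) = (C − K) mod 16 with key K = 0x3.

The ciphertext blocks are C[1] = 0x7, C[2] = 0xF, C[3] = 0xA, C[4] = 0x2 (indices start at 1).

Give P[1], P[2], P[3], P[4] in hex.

P[1] = 0x4, P[2] = 0xC, P[3] = 0x7, P[4] = 0xF

ECB decryption: P_i = D(K, C_i).
P[1]: D(K, 0x7) = 0x4.
P[2]: D(K, 0xF) = 0xC.
P[3]: D(K, 0xA) = 0x7.
P[4]: D(K, 0x2) = 0xF.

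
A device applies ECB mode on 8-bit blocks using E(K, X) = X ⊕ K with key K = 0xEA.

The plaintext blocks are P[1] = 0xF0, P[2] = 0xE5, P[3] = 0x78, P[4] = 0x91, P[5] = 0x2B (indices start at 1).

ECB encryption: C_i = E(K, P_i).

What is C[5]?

C[5] = 0xC1

C[5]: E(K, 0x2B) = 0xC1.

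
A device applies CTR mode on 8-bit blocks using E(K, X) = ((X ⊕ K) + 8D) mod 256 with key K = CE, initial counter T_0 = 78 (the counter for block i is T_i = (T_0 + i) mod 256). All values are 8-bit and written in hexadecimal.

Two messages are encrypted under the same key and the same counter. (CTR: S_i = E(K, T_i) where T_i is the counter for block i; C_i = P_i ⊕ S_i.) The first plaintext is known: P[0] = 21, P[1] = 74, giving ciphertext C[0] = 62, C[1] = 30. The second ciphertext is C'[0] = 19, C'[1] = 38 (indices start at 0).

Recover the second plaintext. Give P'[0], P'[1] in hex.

P'[0] = 5A, P'[1] = 7C

In CTR with a reused counter, both messages share the same keystream S_i, so C_i ⊕ C'_i = P_i ⊕ P'_i and thus P'_i = P_i ⊕ C_i ⊕ C'_i.
P'[0]: 21 ⊕ 62 ⊕ 19 = 5A.
P'[1]: 74 ⊕ 30 ⊕ 38 = 7C.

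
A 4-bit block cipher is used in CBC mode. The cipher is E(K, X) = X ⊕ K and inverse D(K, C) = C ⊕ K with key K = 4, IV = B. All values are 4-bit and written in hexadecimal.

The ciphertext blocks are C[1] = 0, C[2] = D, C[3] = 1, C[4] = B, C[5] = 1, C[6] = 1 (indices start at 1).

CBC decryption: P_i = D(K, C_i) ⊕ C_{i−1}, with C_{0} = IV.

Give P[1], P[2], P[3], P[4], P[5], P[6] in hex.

P[1]: D(K, 0) = 4; 4 ⊕ B = F.
P[2]: D(K, D) = 9; 9 ⊕ 0 = 9.
P[3]: D(K, 1) = 5; 5 ⊕ D = 8.
P[4]: D(K, B) = F; F ⊕ 1 = E.
P[5]: D(K, 1) = 5; 5 ⊕ B = E.
P[6]: D(K, 1) = 5; 5 ⊕ 1 = 4.

P[1] = F, P[2] = 9, P[3] = 8, P[4] = E, P[5] = E, P[6] = 4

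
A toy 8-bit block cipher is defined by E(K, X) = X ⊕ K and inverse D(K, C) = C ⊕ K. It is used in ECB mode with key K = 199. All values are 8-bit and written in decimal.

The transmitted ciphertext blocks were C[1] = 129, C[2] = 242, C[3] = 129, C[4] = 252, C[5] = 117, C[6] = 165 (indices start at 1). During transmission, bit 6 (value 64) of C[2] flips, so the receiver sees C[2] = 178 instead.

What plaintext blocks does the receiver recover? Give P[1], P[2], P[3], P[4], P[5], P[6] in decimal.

ECB decryption: P_i = D(K, C_i).
Only C[2] changed, to 178. In ECB, a change in C_i affects only P_i. Decrypting the received ciphertext:
P[1]: D(K, 129) = 70.
P[2]: D(K, 178) = 117.
P[3]: D(K, 129) = 70.
P[4]: D(K, 252) = 59.
P[5]: D(K, 117) = 178.
P[6]: D(K, 165) = 98.
Blocks that differ from the original plaintext: P[2].

P[1] = 70, P[2] = 117, P[3] = 70, P[4] = 59, P[5] = 178, P[6] = 98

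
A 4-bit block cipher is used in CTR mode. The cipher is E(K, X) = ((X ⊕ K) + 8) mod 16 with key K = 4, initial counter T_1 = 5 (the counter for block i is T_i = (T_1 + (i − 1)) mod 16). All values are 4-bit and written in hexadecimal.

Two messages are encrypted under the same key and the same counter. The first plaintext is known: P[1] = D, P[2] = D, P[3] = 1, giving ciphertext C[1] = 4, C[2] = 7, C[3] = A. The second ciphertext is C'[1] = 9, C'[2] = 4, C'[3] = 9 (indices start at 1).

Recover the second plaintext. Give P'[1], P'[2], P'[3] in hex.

In CTR with a reused counter, both messages share the same keystream S_i, so C_i ⊕ C'_i = P_i ⊕ P'_i and thus P'_i = P_i ⊕ C_i ⊕ C'_i.
P'[1]: D ⊕ 4 ⊕ 9 = 0.
P'[2]: D ⊕ 7 ⊕ 4 = E.
P'[3]: 1 ⊕ A ⊕ 9 = 2.

P'[1] = 0, P'[2] = E, P'[3] = 2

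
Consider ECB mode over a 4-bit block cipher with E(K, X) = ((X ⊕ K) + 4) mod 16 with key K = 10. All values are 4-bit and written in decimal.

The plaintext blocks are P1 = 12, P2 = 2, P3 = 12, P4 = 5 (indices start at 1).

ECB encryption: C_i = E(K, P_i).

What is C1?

C1: E(K, 12) = 10.

C1 = 10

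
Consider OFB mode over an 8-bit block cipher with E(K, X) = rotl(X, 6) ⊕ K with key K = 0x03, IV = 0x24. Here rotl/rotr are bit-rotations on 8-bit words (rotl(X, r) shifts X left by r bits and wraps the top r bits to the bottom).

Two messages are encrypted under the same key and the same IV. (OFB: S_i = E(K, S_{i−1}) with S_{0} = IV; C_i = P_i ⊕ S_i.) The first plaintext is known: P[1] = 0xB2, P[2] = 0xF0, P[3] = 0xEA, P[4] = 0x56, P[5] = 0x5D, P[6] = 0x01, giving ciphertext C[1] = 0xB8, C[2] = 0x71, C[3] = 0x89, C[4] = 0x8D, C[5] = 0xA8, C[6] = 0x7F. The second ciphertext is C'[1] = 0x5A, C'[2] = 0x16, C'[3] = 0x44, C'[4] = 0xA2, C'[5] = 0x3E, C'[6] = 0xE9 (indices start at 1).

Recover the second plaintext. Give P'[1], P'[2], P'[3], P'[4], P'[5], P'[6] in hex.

P'[1] = 0x50, P'[2] = 0x97, P'[3] = 0x27, P'[4] = 0x79, P'[5] = 0xCB, P'[6] = 0x97

In OFB with a reused IV, both messages share the same keystream S_i, so C_i ⊕ C'_i = P_i ⊕ P'_i and thus P'_i = P_i ⊕ C_i ⊕ C'_i.
P'[1]: 0xB2 ⊕ 0xB8 ⊕ 0x5A = 0x50.
P'[2]: 0xF0 ⊕ 0x71 ⊕ 0x16 = 0x97.
P'[3]: 0xEA ⊕ 0x89 ⊕ 0x44 = 0x27.
P'[4]: 0x56 ⊕ 0x8D ⊕ 0xA2 = 0x79.
P'[5]: 0x5D ⊕ 0xA8 ⊕ 0x3E = 0xCB.
P'[6]: 0x01 ⊕ 0x7F ⊕ 0xE9 = 0x97.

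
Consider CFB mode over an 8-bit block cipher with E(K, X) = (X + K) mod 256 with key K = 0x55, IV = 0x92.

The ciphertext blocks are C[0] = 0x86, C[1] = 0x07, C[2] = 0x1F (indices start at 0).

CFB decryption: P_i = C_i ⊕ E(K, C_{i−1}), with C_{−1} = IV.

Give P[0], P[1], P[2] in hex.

P[0] = 0x61, P[1] = 0xDC, P[2] = 0x43

P[0]: E(K, 0x92) = 0xE7; 0x86 ⊕ 0xE7 = 0x61.
P[1]: E(K, 0x86) = 0xDB; 0x07 ⊕ 0xDB = 0xDC.
P[2]: E(K, 0x07) = 0x5C; 0x1F ⊕ 0x5C = 0x43.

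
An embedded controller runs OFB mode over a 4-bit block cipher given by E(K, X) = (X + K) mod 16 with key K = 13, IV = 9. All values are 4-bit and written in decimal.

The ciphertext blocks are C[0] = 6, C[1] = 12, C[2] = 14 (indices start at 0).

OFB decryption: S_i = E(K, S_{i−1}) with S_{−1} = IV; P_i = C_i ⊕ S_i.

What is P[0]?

P[0]: S = E(K, 9) = 6; 6 ⊕ 6 = 0.

P[0] = 0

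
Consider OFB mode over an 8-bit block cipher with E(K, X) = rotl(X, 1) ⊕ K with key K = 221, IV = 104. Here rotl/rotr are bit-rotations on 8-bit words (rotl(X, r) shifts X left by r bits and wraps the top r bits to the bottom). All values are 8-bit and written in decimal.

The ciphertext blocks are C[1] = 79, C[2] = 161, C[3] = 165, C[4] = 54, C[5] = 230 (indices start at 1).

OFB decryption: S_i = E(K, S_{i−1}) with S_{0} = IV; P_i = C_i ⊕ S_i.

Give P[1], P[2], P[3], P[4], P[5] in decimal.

P[1]: S = E(K, 104) = 13; 79 ⊕ 13 = 66.
P[2]: S = E(K, 13) = 199; 161 ⊕ 199 = 102.
P[3]: S = E(K, 199) = 82; 165 ⊕ 82 = 247.
P[4]: S = E(K, 82) = 121; 54 ⊕ 121 = 79.
P[5]: S = E(K, 121) = 47; 230 ⊕ 47 = 201.

P[1] = 66, P[2] = 102, P[3] = 247, P[4] = 79, P[5] = 201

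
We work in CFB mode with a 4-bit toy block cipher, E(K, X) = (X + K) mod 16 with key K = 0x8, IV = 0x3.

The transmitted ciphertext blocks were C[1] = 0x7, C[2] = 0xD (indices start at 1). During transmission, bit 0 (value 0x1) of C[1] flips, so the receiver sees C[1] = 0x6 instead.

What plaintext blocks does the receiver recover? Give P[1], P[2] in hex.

CFB decryption: P_i = C_i ⊕ E(K, C_{i−1}), with C_{0} = IV.
Only C[1] changed, to 0x6. In CFB, a change in C_i flips the same bit in P_i and garbles P_{i+1}. Decrypting the received ciphertext:
P[1]: E(K, 0x3) = 0xB; 0x6 ⊕ 0xB = 0xD.
P[2]: E(K, 0x6) = 0xE; 0xD ⊕ 0xE = 0x3.
Blocks that differ from the original plaintext: P[1], P[2].

P[1] = 0xD, P[2] = 0x3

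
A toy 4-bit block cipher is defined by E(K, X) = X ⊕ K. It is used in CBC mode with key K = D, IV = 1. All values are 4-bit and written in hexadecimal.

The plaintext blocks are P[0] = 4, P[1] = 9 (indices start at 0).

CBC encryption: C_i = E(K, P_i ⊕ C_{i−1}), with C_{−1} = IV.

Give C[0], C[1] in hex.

C[0]: P[0] ⊕ 1 = 5; E(K, 5) = 8.
C[1]: P[1] ⊕ 8 = 1; E(K, 1) = C.

C[0] = 8, C[1] = C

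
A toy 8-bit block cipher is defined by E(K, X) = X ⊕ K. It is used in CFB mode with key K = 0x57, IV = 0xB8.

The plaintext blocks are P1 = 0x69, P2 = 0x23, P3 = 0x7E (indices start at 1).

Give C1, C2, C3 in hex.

C1 = 0x86, C2 = 0xF2, C3 = 0xDB

CFB encryption: C_i = P_i ⊕ E(K, C_{i−1}), with C_{0} = IV.
C1: E(K, 0xB8) = 0xEF; 0x69 ⊕ 0xEF = 0x86.
C2: E(K, 0x86) = 0xD1; 0x23 ⊕ 0xD1 = 0xF2.
C3: E(K, 0xF2) = 0xA5; 0x7E ⊕ 0xA5 = 0xDB.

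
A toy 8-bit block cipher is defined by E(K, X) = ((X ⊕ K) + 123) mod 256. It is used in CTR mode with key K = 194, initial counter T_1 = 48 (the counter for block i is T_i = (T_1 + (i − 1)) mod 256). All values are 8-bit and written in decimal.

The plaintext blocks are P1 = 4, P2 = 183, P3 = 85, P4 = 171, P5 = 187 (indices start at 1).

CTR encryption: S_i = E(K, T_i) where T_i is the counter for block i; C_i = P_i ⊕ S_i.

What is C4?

C4 = 199

C1: T = 48, S = E(K, T) = 109; 4 ⊕ 109 = 105.
C2: T = 49, S = E(K, T) = 110; 183 ⊕ 110 = 217.
C3: T = 50, S = E(K, T) = 107; 85 ⊕ 107 = 62.
C4: T = 51, S = E(K, T) = 108; 171 ⊕ 108 = 199.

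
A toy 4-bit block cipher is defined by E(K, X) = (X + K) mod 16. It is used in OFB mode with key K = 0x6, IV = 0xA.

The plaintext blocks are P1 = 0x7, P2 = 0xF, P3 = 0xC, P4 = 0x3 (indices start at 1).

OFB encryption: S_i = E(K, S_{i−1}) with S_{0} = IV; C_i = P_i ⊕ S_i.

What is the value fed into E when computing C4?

0xC

C1: S = E(K, 0xA) = 0x0; 0x7 ⊕ 0x0 = 0x7.
C2: S = E(K, 0x0) = 0x6; 0xF ⊕ 0x6 = 0x9.
C3: S = E(K, 0x6) = 0xC; 0xC ⊕ 0xC = 0x0.
C4: S = E(K, 0xC) = 0x2; 0x3 ⊕ 0x2 = 0x1.
So the input to E for block 4 is 0xC.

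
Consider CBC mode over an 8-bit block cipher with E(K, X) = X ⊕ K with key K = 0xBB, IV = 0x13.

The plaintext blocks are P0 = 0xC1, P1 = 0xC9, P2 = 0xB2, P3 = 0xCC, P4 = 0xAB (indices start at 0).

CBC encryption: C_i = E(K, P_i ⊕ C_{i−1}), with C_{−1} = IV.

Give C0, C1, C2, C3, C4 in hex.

C0 = 0x69, C1 = 0x1B, C2 = 0x12, C3 = 0x65, C4 = 0x75

C0: P0 ⊕ 0x13 = 0xD2; E(K, 0xD2) = 0x69.
C1: P1 ⊕ 0x69 = 0xA0; E(K, 0xA0) = 0x1B.
C2: P2 ⊕ 0x1B = 0xA9; E(K, 0xA9) = 0x12.
C3: P3 ⊕ 0x12 = 0xDE; E(K, 0xDE) = 0x65.
C4: P4 ⊕ 0x65 = 0xCE; E(K, 0xCE) = 0x75.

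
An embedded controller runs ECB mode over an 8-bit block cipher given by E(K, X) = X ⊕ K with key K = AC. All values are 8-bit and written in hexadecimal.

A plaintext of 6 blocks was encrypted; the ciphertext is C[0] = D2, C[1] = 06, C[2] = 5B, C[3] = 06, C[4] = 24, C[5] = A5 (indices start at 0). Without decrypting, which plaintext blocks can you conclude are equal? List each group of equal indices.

ECB encrypts each block independently with the same key, so equal ciphertext blocks imply equal plaintext blocks.
C[1] = C[3] = 06, so P[1] = P[3].

P[1] = P[3]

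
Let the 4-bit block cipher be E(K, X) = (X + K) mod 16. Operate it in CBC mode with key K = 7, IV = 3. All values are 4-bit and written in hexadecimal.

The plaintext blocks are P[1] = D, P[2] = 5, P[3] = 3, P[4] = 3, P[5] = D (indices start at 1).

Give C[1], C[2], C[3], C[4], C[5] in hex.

C[1] = 5, C[2] = 7, C[3] = B, C[4] = F, C[5] = 9

CBC encryption: C_i = E(K, P_i ⊕ C_{i−1}), with C_{0} = IV.
C[1]: P[1] ⊕ 3 = E; E(K, E) = 5.
C[2]: P[2] ⊕ 5 = 0; E(K, 0) = 7.
C[3]: P[3] ⊕ 7 = 4; E(K, 4) = B.
C[4]: P[4] ⊕ B = 8; E(K, 8) = F.
C[5]: P[5] ⊕ F = 2; E(K, 2) = 9.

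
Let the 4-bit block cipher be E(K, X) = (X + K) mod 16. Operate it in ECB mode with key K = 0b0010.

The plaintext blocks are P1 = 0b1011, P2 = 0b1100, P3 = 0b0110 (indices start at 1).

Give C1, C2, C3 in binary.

ECB encryption: C_i = E(K, P_i).
C1: E(K, 0b1011) = 0b1101.
C2: E(K, 0b1100) = 0b1110.
C3: E(K, 0b0110) = 0b1000.

C1 = 0b1101, C2 = 0b1110, C3 = 0b1000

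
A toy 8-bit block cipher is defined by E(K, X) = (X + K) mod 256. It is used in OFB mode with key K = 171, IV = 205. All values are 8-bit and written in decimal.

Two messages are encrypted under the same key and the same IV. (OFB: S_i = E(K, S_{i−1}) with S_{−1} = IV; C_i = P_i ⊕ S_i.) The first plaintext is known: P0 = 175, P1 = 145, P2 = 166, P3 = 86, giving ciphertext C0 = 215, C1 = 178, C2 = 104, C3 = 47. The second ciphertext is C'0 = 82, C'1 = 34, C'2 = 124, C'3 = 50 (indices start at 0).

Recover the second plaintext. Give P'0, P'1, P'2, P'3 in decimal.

P'0 = 42, P'1 = 1, P'2 = 178, P'3 = 75

In OFB with a reused IV, both messages share the same keystream S_i, so C_i ⊕ C'_i = P_i ⊕ P'_i and thus P'_i = P_i ⊕ C_i ⊕ C'_i.
P'0: 175 ⊕ 215 ⊕ 82 = 42.
P'1: 145 ⊕ 178 ⊕ 34 = 1.
P'2: 166 ⊕ 104 ⊕ 124 = 178.
P'3: 86 ⊕ 47 ⊕ 50 = 75.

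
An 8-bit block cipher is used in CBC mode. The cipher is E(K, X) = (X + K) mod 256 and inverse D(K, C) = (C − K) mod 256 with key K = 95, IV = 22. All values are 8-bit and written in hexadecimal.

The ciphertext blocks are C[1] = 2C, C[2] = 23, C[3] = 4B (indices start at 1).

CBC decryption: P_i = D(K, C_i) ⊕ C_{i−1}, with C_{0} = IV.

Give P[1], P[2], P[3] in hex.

P[1]: D(K, 2C) = 97; 97 ⊕ 22 = B5.
P[2]: D(K, 23) = 8E; 8E ⊕ 2C = A2.
P[3]: D(K, 4B) = B6; B6 ⊕ 23 = 95.

P[1] = B5, P[2] = A2, P[3] = 95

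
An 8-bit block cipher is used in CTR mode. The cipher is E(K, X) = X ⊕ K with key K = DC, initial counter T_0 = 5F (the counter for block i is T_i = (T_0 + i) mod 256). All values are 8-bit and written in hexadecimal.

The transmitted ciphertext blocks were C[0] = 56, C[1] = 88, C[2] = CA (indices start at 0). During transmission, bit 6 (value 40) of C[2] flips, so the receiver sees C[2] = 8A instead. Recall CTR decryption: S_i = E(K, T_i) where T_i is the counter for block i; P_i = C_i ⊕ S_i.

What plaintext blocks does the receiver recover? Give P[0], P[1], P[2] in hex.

P[0] = D5, P[1] = 34, P[2] = 37

Only C[2] changed, to 8A. In CTR, a change in C_i flips the same bit in P_i only; the keystream is unaffected. Decrypting the received ciphertext:
P[0]: T = 5F, S = E(K, T) = 83; 56 ⊕ 83 = D5.
P[1]: T = 60, S = E(K, T) = BC; 88 ⊕ BC = 34.
P[2]: T = 61, S = E(K, T) = BD; 8A ⊕ BD = 37.
Blocks that differ from the original plaintext: P[2].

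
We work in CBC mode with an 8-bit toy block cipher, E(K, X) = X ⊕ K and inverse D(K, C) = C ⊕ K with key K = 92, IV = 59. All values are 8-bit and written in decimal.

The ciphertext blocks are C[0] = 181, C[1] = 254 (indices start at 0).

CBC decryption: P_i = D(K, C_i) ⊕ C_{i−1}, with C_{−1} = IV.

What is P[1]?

P[1]: D(K, 254) = 162; 162 ⊕ 181 = 23.

P[1] = 23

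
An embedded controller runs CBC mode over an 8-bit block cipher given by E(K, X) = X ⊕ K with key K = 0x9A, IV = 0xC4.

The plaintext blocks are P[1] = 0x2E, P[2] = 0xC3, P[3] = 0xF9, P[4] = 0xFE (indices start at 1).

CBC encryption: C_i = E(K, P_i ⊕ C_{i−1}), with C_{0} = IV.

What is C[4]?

C[4] = 0x2E

C[1]: P[1] ⊕ 0xC4 = 0xEA; E(K, 0xEA) = 0x70.
C[2]: P[2] ⊕ 0x70 = 0xB3; E(K, 0xB3) = 0x29.
C[3]: P[3] ⊕ 0x29 = 0xD0; E(K, 0xD0) = 0x4A.
C[4]: P[4] ⊕ 0x4A = 0xB4; E(K, 0xB4) = 0x2E.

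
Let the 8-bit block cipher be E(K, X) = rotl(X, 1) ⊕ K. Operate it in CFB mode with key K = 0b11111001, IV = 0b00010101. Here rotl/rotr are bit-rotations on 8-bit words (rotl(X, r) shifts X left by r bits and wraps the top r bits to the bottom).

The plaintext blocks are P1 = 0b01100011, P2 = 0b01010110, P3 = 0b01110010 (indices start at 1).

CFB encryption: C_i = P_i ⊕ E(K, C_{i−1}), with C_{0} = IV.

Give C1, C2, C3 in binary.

C1 = 0b10110000, C2 = 0b11001110, C3 = 0b00010110

C1: E(K, 0b00010101) = 0b11010011; 0b01100011 ⊕ 0b11010011 = 0b10110000.
C2: E(K, 0b10110000) = 0b10011000; 0b01010110 ⊕ 0b10011000 = 0b11001110.
C3: E(K, 0b11001110) = 0b01100100; 0b01110010 ⊕ 0b01100100 = 0b00010110.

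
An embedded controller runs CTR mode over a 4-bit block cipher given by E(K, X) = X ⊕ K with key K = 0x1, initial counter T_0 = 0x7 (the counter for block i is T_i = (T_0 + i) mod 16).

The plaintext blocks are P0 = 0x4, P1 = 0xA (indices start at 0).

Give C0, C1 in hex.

C0 = 0x2, C1 = 0x3

CTR encryption: S_i = E(K, T_i) where T_i is the counter for block i; C_i = P_i ⊕ S_i.
C0: T = 0x7, S = E(K, T) = 0x6; 0x4 ⊕ 0x6 = 0x2.
C1: T = 0x8, S = E(K, T) = 0x9; 0xA ⊕ 0x9 = 0x3.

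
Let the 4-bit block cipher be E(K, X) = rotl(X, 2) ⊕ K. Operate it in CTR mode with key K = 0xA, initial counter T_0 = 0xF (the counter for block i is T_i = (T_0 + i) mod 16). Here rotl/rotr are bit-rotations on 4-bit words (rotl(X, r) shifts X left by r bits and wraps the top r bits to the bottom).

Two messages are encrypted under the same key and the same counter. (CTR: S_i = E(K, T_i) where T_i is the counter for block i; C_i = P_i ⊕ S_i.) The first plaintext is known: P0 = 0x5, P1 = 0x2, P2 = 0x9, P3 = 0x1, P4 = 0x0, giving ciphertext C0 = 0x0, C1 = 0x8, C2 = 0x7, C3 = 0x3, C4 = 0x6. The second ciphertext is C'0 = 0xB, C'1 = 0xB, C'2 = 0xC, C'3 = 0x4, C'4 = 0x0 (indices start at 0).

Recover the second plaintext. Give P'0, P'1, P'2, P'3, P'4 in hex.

P'0 = 0xE, P'1 = 0x1, P'2 = 0x2, P'3 = 0x6, P'4 = 0x6

In CTR with a reused counter, both messages share the same keystream S_i, so C_i ⊕ C'_i = P_i ⊕ P'_i and thus P'_i = P_i ⊕ C_i ⊕ C'_i.
P'0: 0x5 ⊕ 0x0 ⊕ 0xB = 0xE.
P'1: 0x2 ⊕ 0x8 ⊕ 0xB = 0x1.
P'2: 0x9 ⊕ 0x7 ⊕ 0xC = 0x2.
P'3: 0x1 ⊕ 0x3 ⊕ 0x4 = 0x6.
P'4: 0x0 ⊕ 0x6 ⊕ 0x0 = 0x6.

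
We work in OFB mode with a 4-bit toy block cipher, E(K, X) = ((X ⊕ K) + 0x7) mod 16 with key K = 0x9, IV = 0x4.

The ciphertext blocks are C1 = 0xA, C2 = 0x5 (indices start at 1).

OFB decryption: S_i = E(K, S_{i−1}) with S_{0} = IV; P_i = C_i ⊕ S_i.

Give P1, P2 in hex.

P1: S = E(K, 0x4) = 0x4; 0xA ⊕ 0x4 = 0xE.
P2: S = E(K, 0x4) = 0x4; 0x5 ⊕ 0x4 = 0x1.

P1 = 0xE, P2 = 0x1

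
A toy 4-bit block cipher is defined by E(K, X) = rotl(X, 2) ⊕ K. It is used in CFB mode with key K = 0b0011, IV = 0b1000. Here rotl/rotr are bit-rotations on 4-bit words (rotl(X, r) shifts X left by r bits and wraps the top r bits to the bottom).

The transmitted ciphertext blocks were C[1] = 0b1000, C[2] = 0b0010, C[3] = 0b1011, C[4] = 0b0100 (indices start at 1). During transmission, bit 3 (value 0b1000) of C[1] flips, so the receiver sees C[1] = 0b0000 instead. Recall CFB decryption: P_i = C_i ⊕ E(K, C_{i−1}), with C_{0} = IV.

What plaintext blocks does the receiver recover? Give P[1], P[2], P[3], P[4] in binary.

Only C[1] changed, to 0b0000. In CFB, a change in C_i flips the same bit in P_i and garbles P_{i+1}. Decrypting the received ciphertext:
P[1]: E(K, 0b1000) = 0b0001; 0b0000 ⊕ 0b0001 = 0b0001.
P[2]: E(K, 0b0000) = 0b0011; 0b0010 ⊕ 0b0011 = 0b0001.
P[3]: E(K, 0b0010) = 0b1011; 0b1011 ⊕ 0b1011 = 0b0000.
P[4]: E(K, 0b1011) = 0b1101; 0b0100 ⊕ 0b1101 = 0b1001.
Blocks that differ from the original plaintext: P[1], P[2].

P[1] = 0b0001, P[2] = 0b0001, P[3] = 0b0000, P[4] = 0b1001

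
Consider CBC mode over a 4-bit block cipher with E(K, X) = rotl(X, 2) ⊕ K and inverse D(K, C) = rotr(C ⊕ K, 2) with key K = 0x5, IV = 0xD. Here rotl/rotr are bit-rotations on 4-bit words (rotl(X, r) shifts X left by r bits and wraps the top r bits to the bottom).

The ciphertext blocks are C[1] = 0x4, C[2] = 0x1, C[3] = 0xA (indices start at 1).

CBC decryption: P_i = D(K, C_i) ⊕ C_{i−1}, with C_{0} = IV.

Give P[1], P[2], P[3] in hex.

P[1]: D(K, 0x4) = 0x4; 0x4 ⊕ 0xD = 0x9.
P[2]: D(K, 0x1) = 0x1; 0x1 ⊕ 0x4 = 0x5.
P[3]: D(K, 0xA) = 0xF; 0xF ⊕ 0x1 = 0xE.

P[1] = 0x9, P[2] = 0x5, P[3] = 0xE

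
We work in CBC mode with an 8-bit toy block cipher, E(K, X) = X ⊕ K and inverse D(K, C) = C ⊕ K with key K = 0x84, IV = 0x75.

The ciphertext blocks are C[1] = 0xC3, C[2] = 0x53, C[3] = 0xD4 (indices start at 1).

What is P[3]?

CBC decryption: P_i = D(K, C_i) ⊕ C_{i−1}, with C_{0} = IV.
P[3]: D(K, 0xD4) = 0x50; 0x50 ⊕ 0x53 = 0x03.

P[3] = 0x03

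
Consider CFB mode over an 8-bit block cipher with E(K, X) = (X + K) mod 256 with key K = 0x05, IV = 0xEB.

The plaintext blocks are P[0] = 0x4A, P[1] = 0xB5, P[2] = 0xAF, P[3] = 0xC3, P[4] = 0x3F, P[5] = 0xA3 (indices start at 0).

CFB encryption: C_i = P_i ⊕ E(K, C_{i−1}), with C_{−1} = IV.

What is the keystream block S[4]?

0x6B

C[0]: E(K, 0xEB) = 0xF0; 0x4A ⊕ 0xF0 = 0xBA.
C[1]: E(K, 0xBA) = 0xBF; 0xB5 ⊕ 0xBF = 0x0A.
C[2]: E(K, 0x0A) = 0x0F; 0xAF ⊕ 0x0F = 0xA0.
C[3]: E(K, 0xA0) = 0xA5; 0xC3 ⊕ 0xA5 = 0x66.
C[4]: E(K, 0x66) = 0x6B; 0x3F ⊕ 0x6B = 0x54.
So S[4] = 0x6B.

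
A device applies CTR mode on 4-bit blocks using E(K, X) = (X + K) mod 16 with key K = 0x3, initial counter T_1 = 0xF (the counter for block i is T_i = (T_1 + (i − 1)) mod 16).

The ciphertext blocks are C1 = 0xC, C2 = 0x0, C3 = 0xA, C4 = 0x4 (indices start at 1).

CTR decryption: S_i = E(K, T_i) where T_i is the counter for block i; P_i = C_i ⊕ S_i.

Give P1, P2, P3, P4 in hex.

P1 = 0xE, P2 = 0x3, P3 = 0xE, P4 = 0x1

P1: T = 0xF, S = E(K, T) = 0x2; 0xC ⊕ 0x2 = 0xE.
P2: T = 0x0, S = E(K, T) = 0x3; 0x0 ⊕ 0x3 = 0x3.
P3: T = 0x1, S = E(K, T) = 0x4; 0xA ⊕ 0x4 = 0xE.
P4: T = 0x2, S = E(K, T) = 0x5; 0x4 ⊕ 0x5 = 0x1.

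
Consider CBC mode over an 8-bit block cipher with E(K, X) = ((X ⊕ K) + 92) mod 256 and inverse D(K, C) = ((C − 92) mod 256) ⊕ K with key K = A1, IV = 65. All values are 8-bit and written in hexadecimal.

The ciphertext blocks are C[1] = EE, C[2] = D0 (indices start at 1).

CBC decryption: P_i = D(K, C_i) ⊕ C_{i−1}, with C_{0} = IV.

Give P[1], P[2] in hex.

P[1]: D(K, EE) = FD; FD ⊕ 65 = 98.
P[2]: D(K, D0) = 9F; 9F ⊕ EE = 71.

P[1] = 98, P[2] = 71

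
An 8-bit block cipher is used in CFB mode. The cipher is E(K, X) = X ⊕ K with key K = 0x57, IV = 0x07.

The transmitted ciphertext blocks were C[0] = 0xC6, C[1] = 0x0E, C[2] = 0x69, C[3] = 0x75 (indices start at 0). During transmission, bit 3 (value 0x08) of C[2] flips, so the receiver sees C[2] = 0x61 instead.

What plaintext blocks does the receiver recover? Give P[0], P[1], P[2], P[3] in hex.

CFB decryption: P_i = C_i ⊕ E(K, C_{i−1}), with C_{−1} = IV.
Only C[2] changed, to 0x61. In CFB, a change in C_i flips the same bit in P_i and garbles P_{i+1}. Decrypting the received ciphertext:
P[0]: E(K, 0x07) = 0x50; 0xC6 ⊕ 0x50 = 0x96.
P[1]: E(K, 0xC6) = 0x91; 0x0E ⊕ 0x91 = 0x9F.
P[2]: E(K, 0x0E) = 0x59; 0x61 ⊕ 0x59 = 0x38.
P[3]: E(K, 0x61) = 0x36; 0x75 ⊕ 0x36 = 0x43.
Blocks that differ from the original plaintext: P[2], P[3].

P[0] = 0x96, P[1] = 0x9F, P[2] = 0x38, P[3] = 0x43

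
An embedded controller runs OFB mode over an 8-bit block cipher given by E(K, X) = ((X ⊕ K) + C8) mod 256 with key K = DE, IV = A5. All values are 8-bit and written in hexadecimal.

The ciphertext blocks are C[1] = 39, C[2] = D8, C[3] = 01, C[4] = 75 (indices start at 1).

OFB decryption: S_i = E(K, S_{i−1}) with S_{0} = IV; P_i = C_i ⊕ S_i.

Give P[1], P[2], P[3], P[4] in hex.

P[1]: S = E(K, A5) = 43; 39 ⊕ 43 = 7A.
P[2]: S = E(K, 43) = 65; D8 ⊕ 65 = BD.
P[3]: S = E(K, 65) = 83; 01 ⊕ 83 = 82.
P[4]: S = E(K, 83) = 25; 75 ⊕ 25 = 50.

P[1] = 7A, P[2] = BD, P[3] = 82, P[4] = 50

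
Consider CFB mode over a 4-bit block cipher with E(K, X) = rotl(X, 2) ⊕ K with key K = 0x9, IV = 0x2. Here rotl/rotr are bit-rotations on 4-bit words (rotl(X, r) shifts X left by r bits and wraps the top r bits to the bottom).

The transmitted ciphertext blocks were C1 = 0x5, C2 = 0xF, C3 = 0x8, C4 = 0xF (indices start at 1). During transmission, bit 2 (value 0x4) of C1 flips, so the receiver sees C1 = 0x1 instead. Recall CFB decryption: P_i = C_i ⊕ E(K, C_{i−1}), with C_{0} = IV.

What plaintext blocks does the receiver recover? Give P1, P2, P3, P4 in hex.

Only C1 changed, to 0x1. In CFB, a change in C_i flips the same bit in P_i and garbles P_{i+1}. Decrypting the received ciphertext:
P1: E(K, 0x2) = 0x1; 0x1 ⊕ 0x1 = 0x0.
P2: E(K, 0x1) = 0xD; 0xF ⊕ 0xD = 0x2.
P3: E(K, 0xF) = 0x6; 0x8 ⊕ 0x6 = 0xE.
P4: E(K, 0x8) = 0xB; 0xF ⊕ 0xB = 0x4.
Blocks that differ from the original plaintext: P1, P2.

P1 = 0x0, P2 = 0x2, P3 = 0xE, P4 = 0x4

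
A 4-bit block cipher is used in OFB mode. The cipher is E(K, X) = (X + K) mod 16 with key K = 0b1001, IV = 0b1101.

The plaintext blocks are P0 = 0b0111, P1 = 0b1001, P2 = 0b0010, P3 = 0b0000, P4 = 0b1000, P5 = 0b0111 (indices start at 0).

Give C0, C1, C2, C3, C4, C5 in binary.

OFB encryption: S_i = E(K, S_{i−1}) with S_{−1} = IV; C_i = P_i ⊕ S_i.
C0: S = E(K, 0b1101) = 0b0110; 0b0111 ⊕ 0b0110 = 0b0001.
C1: S = E(K, 0b0110) = 0b1111; 0b1001 ⊕ 0b1111 = 0b0110.
C2: S = E(K, 0b1111) = 0b1000; 0b0010 ⊕ 0b1000 = 0b1010.
C3: S = E(K, 0b1000) = 0b0001; 0b0000 ⊕ 0b0001 = 0b0001.
C4: S = E(K, 0b0001) = 0b1010; 0b1000 ⊕ 0b1010 = 0b0010.
C5: S = E(K, 0b1010) = 0b0011; 0b0111 ⊕ 0b0011 = 0b0100.

C0 = 0b0001, C1 = 0b0110, C2 = 0b1010, C3 = 0b0001, C4 = 0b0010, C5 = 0b0100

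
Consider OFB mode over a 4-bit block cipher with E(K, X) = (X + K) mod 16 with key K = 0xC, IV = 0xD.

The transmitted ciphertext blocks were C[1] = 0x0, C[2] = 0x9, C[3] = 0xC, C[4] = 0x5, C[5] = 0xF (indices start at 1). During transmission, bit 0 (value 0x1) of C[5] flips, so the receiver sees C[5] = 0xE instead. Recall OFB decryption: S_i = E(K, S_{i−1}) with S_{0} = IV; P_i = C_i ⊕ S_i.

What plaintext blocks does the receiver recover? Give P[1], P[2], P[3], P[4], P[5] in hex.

Only C[5] changed, to 0xE. In OFB, a change in C_i flips the same bit in P_i only; the keystream is unaffected. Decrypting the received ciphertext:
P[1]: S = E(K, 0xD) = 0x9; 0x0 ⊕ 0x9 = 0x9.
P[2]: S = E(K, 0x9) = 0x5; 0x9 ⊕ 0x5 = 0xC.
P[3]: S = E(K, 0x5) = 0x1; 0xC ⊕ 0x1 = 0xD.
P[4]: S = E(K, 0x1) = 0xD; 0x5 ⊕ 0xD = 0x8.
P[5]: S = E(K, 0xD) = 0x9; 0xE ⊕ 0x9 = 0x7.
Blocks that differ from the original plaintext: P[5].

P[1] = 0x9, P[2] = 0xC, P[3] = 0xD, P[4] = 0x8, P[5] = 0x7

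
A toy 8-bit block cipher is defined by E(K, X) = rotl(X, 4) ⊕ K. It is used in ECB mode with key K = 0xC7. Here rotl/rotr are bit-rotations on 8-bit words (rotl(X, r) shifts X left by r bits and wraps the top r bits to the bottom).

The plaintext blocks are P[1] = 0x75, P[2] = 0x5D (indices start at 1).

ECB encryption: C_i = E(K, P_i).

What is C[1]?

C[1]: E(K, 0x75) = 0x90.

C[1] = 0x90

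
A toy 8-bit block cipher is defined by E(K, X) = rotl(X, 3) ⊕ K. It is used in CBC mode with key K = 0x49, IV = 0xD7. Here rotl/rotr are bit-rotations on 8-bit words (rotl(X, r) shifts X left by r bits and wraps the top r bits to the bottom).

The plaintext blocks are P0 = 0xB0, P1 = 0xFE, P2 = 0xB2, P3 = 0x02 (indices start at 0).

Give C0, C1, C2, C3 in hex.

CBC encryption: C_i = E(K, P_i ⊕ C_{i−1}), with C_{−1} = IV.
C0: P0 ⊕ 0xD7 = 0x67; E(K, 0x67) = 0x72.
C1: P1 ⊕ 0x72 = 0x8C; E(K, 0x8C) = 0x2D.
C2: P2 ⊕ 0x2D = 0x9F; E(K, 0x9F) = 0xB5.
C3: P3 ⊕ 0xB5 = 0xB7; E(K, 0xB7) = 0xF4.

C0 = 0x72, C1 = 0x2D, C2 = 0xB5, C3 = 0xF4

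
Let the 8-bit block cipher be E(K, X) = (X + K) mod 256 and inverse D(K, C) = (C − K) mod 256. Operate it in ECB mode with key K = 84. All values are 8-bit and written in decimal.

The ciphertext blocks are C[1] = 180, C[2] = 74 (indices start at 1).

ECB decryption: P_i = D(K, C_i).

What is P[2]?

P[2] = 246

P[2]: D(K, 74) = 246.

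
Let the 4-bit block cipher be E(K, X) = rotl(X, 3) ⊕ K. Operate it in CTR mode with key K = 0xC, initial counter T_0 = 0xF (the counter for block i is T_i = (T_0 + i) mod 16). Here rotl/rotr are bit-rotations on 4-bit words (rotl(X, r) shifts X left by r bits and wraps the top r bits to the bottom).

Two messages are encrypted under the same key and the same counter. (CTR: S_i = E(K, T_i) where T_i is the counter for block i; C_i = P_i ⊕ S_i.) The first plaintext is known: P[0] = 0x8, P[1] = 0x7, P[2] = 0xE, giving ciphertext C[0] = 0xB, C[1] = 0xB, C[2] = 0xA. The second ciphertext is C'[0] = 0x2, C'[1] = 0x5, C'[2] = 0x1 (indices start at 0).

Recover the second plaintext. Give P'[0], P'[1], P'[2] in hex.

In CTR with a reused counter, both messages share the same keystream S_i, so C_i ⊕ C'_i = P_i ⊕ P'_i and thus P'_i = P_i ⊕ C_i ⊕ C'_i.
P'[0]: 0x8 ⊕ 0xB ⊕ 0x2 = 0x1.
P'[1]: 0x7 ⊕ 0xB ⊕ 0x5 = 0x9.
P'[2]: 0xE ⊕ 0xA ⊕ 0x1 = 0x5.

P'[0] = 0x1, P'[1] = 0x9, P'[2] = 0x5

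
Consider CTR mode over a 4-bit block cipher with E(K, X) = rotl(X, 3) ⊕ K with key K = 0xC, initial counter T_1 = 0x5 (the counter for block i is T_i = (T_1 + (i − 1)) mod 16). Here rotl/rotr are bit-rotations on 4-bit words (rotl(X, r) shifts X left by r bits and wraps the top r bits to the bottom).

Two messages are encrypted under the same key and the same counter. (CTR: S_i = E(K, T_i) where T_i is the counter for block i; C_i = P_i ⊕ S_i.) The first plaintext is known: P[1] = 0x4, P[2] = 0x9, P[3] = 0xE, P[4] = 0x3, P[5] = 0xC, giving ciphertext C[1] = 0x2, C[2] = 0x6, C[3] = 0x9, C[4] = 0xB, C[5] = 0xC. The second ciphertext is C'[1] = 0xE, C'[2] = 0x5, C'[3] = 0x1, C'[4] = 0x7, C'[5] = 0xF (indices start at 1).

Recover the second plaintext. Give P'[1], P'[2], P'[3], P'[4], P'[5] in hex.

In CTR with a reused counter, both messages share the same keystream S_i, so C_i ⊕ C'_i = P_i ⊕ P'_i and thus P'_i = P_i ⊕ C_i ⊕ C'_i.
P'[1]: 0x4 ⊕ 0x2 ⊕ 0xE = 0x8.
P'[2]: 0x9 ⊕ 0x6 ⊕ 0x5 = 0xA.
P'[3]: 0xE ⊕ 0x9 ⊕ 0x1 = 0x6.
P'[4]: 0x3 ⊕ 0xB ⊕ 0x7 = 0xF.
P'[5]: 0xC ⊕ 0xC ⊕ 0xF = 0xF.

P'[1] = 0x8, P'[2] = 0xA, P'[3] = 0x6, P'[4] = 0xF, P'[5] = 0xF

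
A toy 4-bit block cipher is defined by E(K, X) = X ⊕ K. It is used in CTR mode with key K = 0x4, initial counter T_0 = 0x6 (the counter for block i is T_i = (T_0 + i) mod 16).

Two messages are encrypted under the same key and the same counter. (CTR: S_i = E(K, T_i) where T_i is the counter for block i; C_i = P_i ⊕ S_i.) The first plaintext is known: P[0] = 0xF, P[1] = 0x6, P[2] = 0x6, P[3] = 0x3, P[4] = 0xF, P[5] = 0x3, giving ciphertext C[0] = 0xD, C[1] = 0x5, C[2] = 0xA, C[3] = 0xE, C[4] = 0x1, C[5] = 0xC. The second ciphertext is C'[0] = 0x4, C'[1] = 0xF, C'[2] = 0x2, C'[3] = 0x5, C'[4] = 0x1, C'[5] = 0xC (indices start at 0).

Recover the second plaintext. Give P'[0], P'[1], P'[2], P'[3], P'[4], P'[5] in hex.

In CTR with a reused counter, both messages share the same keystream S_i, so C_i ⊕ C'_i = P_i ⊕ P'_i and thus P'_i = P_i ⊕ C_i ⊕ C'_i.
P'[0]: 0xF ⊕ 0xD ⊕ 0x4 = 0x6.
P'[1]: 0x6 ⊕ 0x5 ⊕ 0xF = 0xC.
P'[2]: 0x6 ⊕ 0xA ⊕ 0x2 = 0xE.
P'[3]: 0x3 ⊕ 0xE ⊕ 0x5 = 0x8.
P'[4]: 0xF ⊕ 0x1 ⊕ 0x1 = 0xF.
P'[5]: 0x3 ⊕ 0xC ⊕ 0xC = 0x3.

P'[0] = 0x6, P'[1] = 0xC, P'[2] = 0xE, P'[3] = 0x8, P'[4] = 0xF, P'[5] = 0x3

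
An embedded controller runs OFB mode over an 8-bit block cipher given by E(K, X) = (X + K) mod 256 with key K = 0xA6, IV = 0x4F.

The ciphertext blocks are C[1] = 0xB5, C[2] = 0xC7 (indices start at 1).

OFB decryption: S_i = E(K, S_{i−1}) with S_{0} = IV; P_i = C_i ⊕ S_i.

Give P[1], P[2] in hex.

P[1]: S = E(K, 0x4F) = 0xF5; 0xB5 ⊕ 0xF5 = 0x40.
P[2]: S = E(K, 0xF5) = 0x9B; 0xC7 ⊕ 0x9B = 0x5C.

P[1] = 0x40, P[2] = 0x5C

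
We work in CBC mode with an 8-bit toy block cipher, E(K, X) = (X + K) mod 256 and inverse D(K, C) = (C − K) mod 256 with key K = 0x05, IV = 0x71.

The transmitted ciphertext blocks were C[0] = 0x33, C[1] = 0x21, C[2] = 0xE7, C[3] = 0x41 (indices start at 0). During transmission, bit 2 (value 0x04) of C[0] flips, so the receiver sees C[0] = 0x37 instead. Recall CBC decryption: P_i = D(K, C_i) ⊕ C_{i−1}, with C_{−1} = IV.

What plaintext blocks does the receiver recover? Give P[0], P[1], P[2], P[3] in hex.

Only C[0] changed, to 0x37. In CBC, a change in C_i garbles P_i and flips the same bit in P_{i+1}. Decrypting the received ciphertext:
P[0]: D(K, 0x37) = 0x32; 0x32 ⊕ 0x71 = 0x43.
P[1]: D(K, 0x21) = 0x1C; 0x1C ⊕ 0x37 = 0x2B.
P[2]: D(K, 0xE7) = 0xE2; 0xE2 ⊕ 0x21 = 0xC3.
P[3]: D(K, 0x41) = 0x3C; 0x3C ⊕ 0xE7 = 0xDB.
Blocks that differ from the original plaintext: P[0], P[1].

P[0] = 0x43, P[1] = 0x2B, P[2] = 0xC3, P[3] = 0xDB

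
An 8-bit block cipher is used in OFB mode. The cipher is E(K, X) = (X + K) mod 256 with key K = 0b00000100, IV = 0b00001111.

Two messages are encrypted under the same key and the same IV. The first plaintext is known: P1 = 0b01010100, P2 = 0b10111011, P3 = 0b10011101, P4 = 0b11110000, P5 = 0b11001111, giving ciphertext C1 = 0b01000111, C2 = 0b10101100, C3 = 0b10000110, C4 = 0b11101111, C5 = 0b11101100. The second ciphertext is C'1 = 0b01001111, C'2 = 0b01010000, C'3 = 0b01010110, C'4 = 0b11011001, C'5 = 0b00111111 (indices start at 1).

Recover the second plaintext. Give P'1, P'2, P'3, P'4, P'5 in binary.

P'1 = 0b01011100, P'2 = 0b01000111, P'3 = 0b01001101, P'4 = 0b11000110, P'5 = 0b00011100

In OFB with a reused IV, both messages share the same keystream S_i, so C_i ⊕ C'_i = P_i ⊕ P'_i and thus P'_i = P_i ⊕ C_i ⊕ C'_i.
P'1: 0b01010100 ⊕ 0b01000111 ⊕ 0b01001111 = 0b01011100.
P'2: 0b10111011 ⊕ 0b10101100 ⊕ 0b01010000 = 0b01000111.
P'3: 0b10011101 ⊕ 0b10000110 ⊕ 0b01010110 = 0b01001101.
P'4: 0b11110000 ⊕ 0b11101111 ⊕ 0b11011001 = 0b11000110.
P'5: 0b11001111 ⊕ 0b11101100 ⊕ 0b00111111 = 0b00011100.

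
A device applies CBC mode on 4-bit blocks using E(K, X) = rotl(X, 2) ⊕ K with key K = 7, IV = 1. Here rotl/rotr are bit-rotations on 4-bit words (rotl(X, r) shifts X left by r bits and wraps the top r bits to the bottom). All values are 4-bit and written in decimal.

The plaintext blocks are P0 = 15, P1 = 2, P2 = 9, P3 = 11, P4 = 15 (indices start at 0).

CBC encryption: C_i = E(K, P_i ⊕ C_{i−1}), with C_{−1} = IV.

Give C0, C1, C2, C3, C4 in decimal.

C0: P0 ⊕ 1 = 14; E(K, 14) = 12.
C1: P1 ⊕ 12 = 14; E(K, 14) = 12.
C2: P2 ⊕ 12 = 5; E(K, 5) = 2.
C3: P3 ⊕ 2 = 9; E(K, 9) = 1.
C4: P4 ⊕ 1 = 14; E(K, 14) = 12.

C0 = 12, C1 = 12, C2 = 2, C3 = 1, C4 = 12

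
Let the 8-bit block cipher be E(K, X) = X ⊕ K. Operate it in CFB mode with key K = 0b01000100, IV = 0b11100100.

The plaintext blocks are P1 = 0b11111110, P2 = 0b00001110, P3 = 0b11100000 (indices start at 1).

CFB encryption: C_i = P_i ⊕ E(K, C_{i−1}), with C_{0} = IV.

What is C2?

C2 = 0b00010100

C1: E(K, 0b11100100) = 0b10100000; 0b11111110 ⊕ 0b10100000 = 0b01011110.
C2: E(K, 0b01011110) = 0b00011010; 0b00001110 ⊕ 0b00011010 = 0b00010100.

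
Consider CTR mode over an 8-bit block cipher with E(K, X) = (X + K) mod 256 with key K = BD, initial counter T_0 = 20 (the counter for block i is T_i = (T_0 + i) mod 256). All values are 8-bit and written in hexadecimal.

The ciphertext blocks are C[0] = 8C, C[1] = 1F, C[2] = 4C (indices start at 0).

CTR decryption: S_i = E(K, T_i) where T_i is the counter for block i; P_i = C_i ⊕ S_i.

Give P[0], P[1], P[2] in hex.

P[0] = 51, P[1] = C1, P[2] = 93

P[0]: T = 20, S = E(K, T) = DD; 8C ⊕ DD = 51.
P[1]: T = 21, S = E(K, T) = DE; 1F ⊕ DE = C1.
P[2]: T = 22, S = E(K, T) = DF; 4C ⊕ DF = 93.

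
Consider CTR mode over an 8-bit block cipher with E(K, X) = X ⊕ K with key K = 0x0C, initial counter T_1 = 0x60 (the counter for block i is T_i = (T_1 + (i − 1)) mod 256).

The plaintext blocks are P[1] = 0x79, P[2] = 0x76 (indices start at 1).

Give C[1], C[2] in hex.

CTR encryption: S_i = E(K, T_i) where T_i is the counter for block i; C_i = P_i ⊕ S_i.
C[1]: T = 0x60, S = E(K, T) = 0x6C; 0x79 ⊕ 0x6C = 0x15.
C[2]: T = 0x61, S = E(K, T) = 0x6D; 0x76 ⊕ 0x6D = 0x1B.

C[1] = 0x15, C[2] = 0x1B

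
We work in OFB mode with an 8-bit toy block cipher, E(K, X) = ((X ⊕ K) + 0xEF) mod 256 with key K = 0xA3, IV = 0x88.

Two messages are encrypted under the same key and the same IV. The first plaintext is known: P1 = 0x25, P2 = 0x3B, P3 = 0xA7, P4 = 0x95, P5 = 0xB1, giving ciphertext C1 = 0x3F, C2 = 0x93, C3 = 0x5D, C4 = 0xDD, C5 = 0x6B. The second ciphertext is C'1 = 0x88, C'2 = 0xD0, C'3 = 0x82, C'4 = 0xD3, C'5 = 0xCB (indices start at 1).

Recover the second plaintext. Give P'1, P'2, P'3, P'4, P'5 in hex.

P'1 = 0x92, P'2 = 0x78, P'3 = 0x78, P'4 = 0x9B, P'5 = 0x11

In OFB with a reused IV, both messages share the same keystream S_i, so C_i ⊕ C'_i = P_i ⊕ P'_i and thus P'_i = P_i ⊕ C_i ⊕ C'_i.
P'1: 0x25 ⊕ 0x3F ⊕ 0x88 = 0x92.
P'2: 0x3B ⊕ 0x93 ⊕ 0xD0 = 0x78.
P'3: 0xA7 ⊕ 0x5D ⊕ 0x82 = 0x78.
P'4: 0x95 ⊕ 0xDD ⊕ 0xD3 = 0x9B.
P'5: 0xB1 ⊕ 0x6B ⊕ 0xCB = 0x11.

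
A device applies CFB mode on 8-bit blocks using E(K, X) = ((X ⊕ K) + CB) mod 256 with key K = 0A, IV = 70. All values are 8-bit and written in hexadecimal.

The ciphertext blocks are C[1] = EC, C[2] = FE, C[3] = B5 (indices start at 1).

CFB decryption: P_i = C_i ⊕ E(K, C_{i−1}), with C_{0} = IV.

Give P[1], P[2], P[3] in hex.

P[1]: E(K, 70) = 45; EC ⊕ 45 = A9.
P[2]: E(K, EC) = B1; FE ⊕ B1 = 4F.
P[3]: E(K, FE) = BF; B5 ⊕ BF = 0A.

P[1] = A9, P[2] = 4F, P[3] = 0A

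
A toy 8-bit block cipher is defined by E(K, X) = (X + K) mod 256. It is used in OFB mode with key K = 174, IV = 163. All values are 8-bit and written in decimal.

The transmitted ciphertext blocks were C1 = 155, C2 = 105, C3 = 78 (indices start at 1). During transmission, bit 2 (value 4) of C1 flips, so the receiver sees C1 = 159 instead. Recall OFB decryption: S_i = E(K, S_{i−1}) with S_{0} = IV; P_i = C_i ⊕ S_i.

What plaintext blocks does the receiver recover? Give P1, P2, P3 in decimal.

P1 = 206, P2 = 150, P3 = 227

Only C1 changed, to 159. In OFB, a change in C_i flips the same bit in P_i only; the keystream is unaffected. Decrypting the received ciphertext:
P1: S = E(K, 163) = 81; 159 ⊕ 81 = 206.
P2: S = E(K, 81) = 255; 105 ⊕ 255 = 150.
P3: S = E(K, 255) = 173; 78 ⊕ 173 = 227.
Blocks that differ from the original plaintext: P1.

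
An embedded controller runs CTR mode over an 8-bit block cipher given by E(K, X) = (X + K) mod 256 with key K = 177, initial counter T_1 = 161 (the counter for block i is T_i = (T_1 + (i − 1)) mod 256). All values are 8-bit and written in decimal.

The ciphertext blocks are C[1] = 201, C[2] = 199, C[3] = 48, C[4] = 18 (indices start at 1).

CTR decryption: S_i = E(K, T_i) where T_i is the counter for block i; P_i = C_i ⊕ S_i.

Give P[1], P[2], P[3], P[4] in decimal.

P[1]: T = 161, S = E(K, T) = 82; 201 ⊕ 82 = 155.
P[2]: T = 162, S = E(K, T) = 83; 199 ⊕ 83 = 148.
P[3]: T = 163, S = E(K, T) = 84; 48 ⊕ 84 = 100.
P[4]: T = 164, S = E(K, T) = 85; 18 ⊕ 85 = 71.

P[1] = 155, P[2] = 148, P[3] = 100, P[4] = 71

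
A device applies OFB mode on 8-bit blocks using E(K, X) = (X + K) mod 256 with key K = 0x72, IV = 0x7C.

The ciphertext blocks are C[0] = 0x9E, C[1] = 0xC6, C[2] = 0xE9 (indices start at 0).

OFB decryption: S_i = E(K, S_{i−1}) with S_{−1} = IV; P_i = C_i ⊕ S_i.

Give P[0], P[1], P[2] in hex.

P[0]: S = E(K, 0x7C) = 0xEE; 0x9E ⊕ 0xEE = 0x70.
P[1]: S = E(K, 0xEE) = 0x60; 0xC6 ⊕ 0x60 = 0xA6.
P[2]: S = E(K, 0x60) = 0xD2; 0xE9 ⊕ 0xD2 = 0x3B.

P[0] = 0x70, P[1] = 0xA6, P[2] = 0x3B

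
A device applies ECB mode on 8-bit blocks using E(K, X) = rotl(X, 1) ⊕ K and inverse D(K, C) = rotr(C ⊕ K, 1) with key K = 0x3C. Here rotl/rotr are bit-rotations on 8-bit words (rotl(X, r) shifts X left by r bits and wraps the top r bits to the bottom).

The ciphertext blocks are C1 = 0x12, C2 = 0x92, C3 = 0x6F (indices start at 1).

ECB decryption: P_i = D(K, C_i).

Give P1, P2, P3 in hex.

P1: D(K, 0x12) = 0x17.
P2: D(K, 0x92) = 0x57.
P3: D(K, 0x6F) = 0xA9.

P1 = 0x17, P2 = 0x57, P3 = 0xA9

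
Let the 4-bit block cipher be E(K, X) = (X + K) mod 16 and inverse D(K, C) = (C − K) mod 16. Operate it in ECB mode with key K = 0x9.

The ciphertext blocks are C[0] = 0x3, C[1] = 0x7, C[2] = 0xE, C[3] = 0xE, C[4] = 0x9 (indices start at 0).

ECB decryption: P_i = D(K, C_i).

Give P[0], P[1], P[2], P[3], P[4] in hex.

P[0]: D(K, 0x3) = 0xA.
P[1]: D(K, 0x7) = 0xE.
P[2]: D(K, 0xE) = 0x5.
P[3]: D(K, 0xE) = 0x5.
P[4]: D(K, 0x9) = 0x0.

P[0] = 0xA, P[1] = 0xE, P[2] = 0x5, P[3] = 0x5, P[4] = 0x0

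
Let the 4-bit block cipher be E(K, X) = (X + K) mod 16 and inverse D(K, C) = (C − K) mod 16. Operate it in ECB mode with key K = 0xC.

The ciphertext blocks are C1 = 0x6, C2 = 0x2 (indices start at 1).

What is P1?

ECB decryption: P_i = D(K, C_i).
P1: D(K, 0x6) = 0xA.

P1 = 0xA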